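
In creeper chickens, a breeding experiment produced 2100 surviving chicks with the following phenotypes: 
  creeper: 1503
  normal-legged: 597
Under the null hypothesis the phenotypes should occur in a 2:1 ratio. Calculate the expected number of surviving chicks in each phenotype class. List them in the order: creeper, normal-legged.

1400, 700

The 2:1 ratio has 3 parts, so with N = 2100 the expected counts are:
  creeper: 2100 × 2/3 = 1400
  normal-legged: 2100 × 1/3 = 700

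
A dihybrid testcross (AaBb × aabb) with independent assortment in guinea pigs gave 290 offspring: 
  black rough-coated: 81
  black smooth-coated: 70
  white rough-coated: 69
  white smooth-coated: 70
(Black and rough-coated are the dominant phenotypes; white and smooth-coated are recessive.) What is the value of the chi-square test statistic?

1.338

A dihybrid testcross with independent assortment gives a 1:1:1:1 ratio.
Expected counts for N = 290 under a 1:1:1:1 ratio (total parts = 4):
  black rough-coated: 290 × 1/4 = 72.5
  black smooth-coated: 290 × 1/4 = 72.5
  white rough-coated: 290 × 1/4 = 72.5
  white smooth-coated: 290 × 1/4 = 72.5
χ² = Σ (O − E)² / E
  black rough-coated: (81 − 72.5)² / 72.5 = 0.9966
  black smooth-coated: (70 − 72.5)² / 72.5 = 0.0862
  white rough-coated: (69 − 72.5)² / 72.5 = 0.1690
  white smooth-coated: (70 − 72.5)² / 72.5 = 0.0862
χ² = 0.9966 + 0.0862 + 0.1690 + 0.0862 = 1.338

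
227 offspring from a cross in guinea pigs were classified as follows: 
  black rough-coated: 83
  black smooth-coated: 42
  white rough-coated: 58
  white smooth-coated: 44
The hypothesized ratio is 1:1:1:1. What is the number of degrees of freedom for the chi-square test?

A goodness-of-fit test with 4 phenotype classes has df = 4 − 1 = 3.

3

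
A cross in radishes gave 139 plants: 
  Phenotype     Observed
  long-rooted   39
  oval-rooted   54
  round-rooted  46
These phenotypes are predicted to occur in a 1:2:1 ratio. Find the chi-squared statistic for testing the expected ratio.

The 1:2:1 ratio has 4 parts, so with N = 139 the expected counts are:
  long-rooted: 139 × 1/4 = 34.75
  oval-rooted: 139 × 2/4 = 69.5
  round-rooted: 139 × 1/4 = 34.75
χ² = Σ (O − E)² / E
  long-rooted: (39 − 34.75)² / 34.75 = 0.5198
  oval-rooted: (54 − 69.5)² / 69.5 = 3.4568
  round-rooted: (46 − 34.75)² / 34.75 = 3.6421
χ² = 0.5198 + 3.4568 + 3.6421 = 7.6187 ≈ 7.619

7.619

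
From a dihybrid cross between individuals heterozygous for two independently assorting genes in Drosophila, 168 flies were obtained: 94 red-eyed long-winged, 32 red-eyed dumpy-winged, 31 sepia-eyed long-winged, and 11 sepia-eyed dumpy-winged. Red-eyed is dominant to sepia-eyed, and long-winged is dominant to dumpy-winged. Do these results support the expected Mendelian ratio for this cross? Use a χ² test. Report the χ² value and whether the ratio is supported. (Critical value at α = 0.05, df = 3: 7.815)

0.042; consistent

A dihybrid F₂ with independent assortment and complete dominance at both loci gives a 9:3:3:1 phenotypic ratio.
Expected counts for N = 168 under a 9:3:3:1 ratio (total parts = 16):
  red-eyed long-winged: 168 × 9/16 = 94.5
  red-eyed dumpy-winged: 168 × 3/16 = 31.5
  sepia-eyed long-winged: 168 × 3/16 = 31.5
  sepia-eyed dumpy-winged: 168 × 1/16 = 10.5
χ² = Σ (O − E)² / E
  red-eyed long-winged: (94 − 94.5)² / 94.5 = 0.0026
  red-eyed dumpy-winged: (32 − 31.5)² / 31.5 = 0.0079
  sepia-eyed long-winged: (31 − 31.5)² / 31.5 = 0.0079
  sepia-eyed dumpy-winged: (11 − 10.5)² / 10.5 = 0.0238
χ² = 0.0026 + 0.0079 + 0.0079 + 0.0238 = 0.0422 ≈ 0.042
Degrees of freedom = 4 − 1 = 3; critical value at α = 0.05 is 7.815.
Since 0.042 < 7.815, we fail to reject the null hypothesis — the data are consistent with the 9:3:3:1 ratio.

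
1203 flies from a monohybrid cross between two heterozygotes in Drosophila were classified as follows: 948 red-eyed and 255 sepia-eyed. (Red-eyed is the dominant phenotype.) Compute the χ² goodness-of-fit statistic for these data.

9.279

For a monohybrid cross between heterozygotes with complete dominance, the expected phenotypic ratio is 3:1.
Expected counts for N = 1203 under a 3:1 ratio (total parts = 4):
  red-eyed: 1203 × 3/4 = 902.25
  sepia-eyed: 1203 × 1/4 = 300.75
χ² = Σ (O − E)² / E
  red-eyed: (948 − 902.25)² / 902.25 = 2.3198
  sepia-eyed: (255 − 300.75)² / 300.75 = 6.9595
χ² = 2.3198 + 6.9595 = 9.2793 ≈ 9.279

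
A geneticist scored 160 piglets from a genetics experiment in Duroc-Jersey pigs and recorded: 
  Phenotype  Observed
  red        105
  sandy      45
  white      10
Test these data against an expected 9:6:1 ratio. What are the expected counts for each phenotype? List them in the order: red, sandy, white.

90, 60, 10

The 9:6:1 ratio has 16 parts, so with N = 160 the expected counts are:
  red: 160 × 9/16 = 90
  sandy: 160 × 6/16 = 60
  white: 160 × 1/16 = 10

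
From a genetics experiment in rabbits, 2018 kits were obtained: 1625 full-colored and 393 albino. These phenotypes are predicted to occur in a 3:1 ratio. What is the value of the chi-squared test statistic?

Under the 3:1 hypothesis (Σ ratio = 4, N = 2018):
  full-colored: 2018 × 3/4 = 1513.5
  albino: 2018 × 1/4 = 504.5
χ² = Σ (O − E)² / E
  full-colored: (1625 − 1513.5)² / 1513.5 = 8.2142
  albino: (393 − 504.5)² / 504.5 = 24.6427
χ² = 8.2142 + 24.6427 = 32.8569 ≈ 32.857

32.857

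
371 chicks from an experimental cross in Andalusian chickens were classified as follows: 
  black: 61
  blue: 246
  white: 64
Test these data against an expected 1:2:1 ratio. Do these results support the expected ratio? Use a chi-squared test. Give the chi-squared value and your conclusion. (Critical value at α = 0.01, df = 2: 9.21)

39.512; not consistent

Total ratio parts = 4. Expected numbers out of 371:
  black: 371 × 1/4 = 92.75
  blue: 371 × 2/4 = 185.5
  white: 371 × 1/4 = 92.75
χ² = Σ (O − E)² / E
  black: (61 − 92.75)² / 92.75 = 10.8686
  blue: (246 − 185.5)² / 185.5 = 19.7318
  white: (64 − 92.75)² / 92.75 = 8.9117
χ² = 10.8686 + 19.7318 + 8.9117 = 39.5121 ≈ 39.512
Degrees of freedom = 3 − 1 = 2; critical value at α = 0.01 is 9.21.
Since 39.512 > 9.21, we reject the null hypothesis — the data do not fit the 1:2:1 ratio.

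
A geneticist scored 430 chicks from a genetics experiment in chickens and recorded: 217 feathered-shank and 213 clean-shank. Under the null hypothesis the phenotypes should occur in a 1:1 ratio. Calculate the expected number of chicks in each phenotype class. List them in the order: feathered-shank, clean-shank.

215, 215

Total ratio parts = 2. Expected numbers out of 430:
  feathered-shank: 430 × 1/2 = 215
  clean-shank: 430 × 1/2 = 215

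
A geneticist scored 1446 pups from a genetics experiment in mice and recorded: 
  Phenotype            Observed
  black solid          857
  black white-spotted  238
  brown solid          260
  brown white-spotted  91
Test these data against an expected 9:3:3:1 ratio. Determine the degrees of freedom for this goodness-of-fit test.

3

A goodness-of-fit test with 4 phenotype classes has df = 4 − 1 = 3.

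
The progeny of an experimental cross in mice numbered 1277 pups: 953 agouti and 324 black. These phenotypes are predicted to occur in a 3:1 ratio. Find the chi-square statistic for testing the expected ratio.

0.094

Expected counts for N = 1277 under a 3:1 ratio (total parts = 4):
  agouti: 1277 × 3/4 = 957.75
  black: 1277 × 1/4 = 319.25
χ² = Σ (O − E)² / E
  agouti: (953 − 957.75)² / 957.75 = 0.0236
  black: (324 − 319.25)² / 319.25 = 0.0707
χ² = 0.0236 + 0.0707 = 0.0943 ≈ 0.094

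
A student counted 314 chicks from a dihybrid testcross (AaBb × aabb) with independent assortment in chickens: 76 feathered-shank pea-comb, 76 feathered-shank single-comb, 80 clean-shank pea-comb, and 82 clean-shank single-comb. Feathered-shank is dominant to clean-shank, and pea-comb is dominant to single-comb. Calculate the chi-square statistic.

A dihybrid testcross with independent assortment gives a 1:1:1:1 ratio.
Under the 1:1:1:1 hypothesis (Σ ratio = 4, N = 314):
  feathered-shank pea-comb: 314 × 1/4 = 78.5
  feathered-shank single-comb: 314 × 1/4 = 78.5
  clean-shank pea-comb: 314 × 1/4 = 78.5
  clean-shank single-comb: 314 × 1/4 = 78.5
χ² = Σ (O − E)² / E
  feathered-shank pea-comb: (76 − 78.5)² / 78.5 = 0.0796
  feathered-shank single-comb: (76 − 78.5)² / 78.5 = 0.0796
  clean-shank pea-comb: (80 − 78.5)² / 78.5 = 0.0287
  clean-shank single-comb: (82 − 78.5)² / 78.5 = 0.1561
χ² = 0.0796 + 0.0796 + 0.0287 + 0.1561 = 0.344

0.344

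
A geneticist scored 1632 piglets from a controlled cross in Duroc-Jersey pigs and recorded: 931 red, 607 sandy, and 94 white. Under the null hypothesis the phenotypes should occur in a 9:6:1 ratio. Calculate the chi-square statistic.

0.852

The 9:6:1 ratio has 16 parts, so with N = 1632 the expected counts are:
  red: 1632 × 9/16 = 918
  sandy: 1632 × 6/16 = 612
  white: 1632 × 1/16 = 102
χ² = Σ (O − E)² / E
  red: (931 − 918)² / 918 = 0.1841
  sandy: (607 − 612)² / 612 = 0.0408
  white: (94 − 102)² / 102 = 0.6275
χ² = 0.1841 + 0.0408 + 0.6275 = 0.8524 ≈ 0.852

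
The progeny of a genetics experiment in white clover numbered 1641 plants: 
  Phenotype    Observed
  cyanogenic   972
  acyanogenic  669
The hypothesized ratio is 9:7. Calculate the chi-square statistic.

5.930

Total ratio parts = 16. Expected numbers out of 1641:
  cyanogenic: 1641 × 9/16 = 923.0625
  acyanogenic: 1641 × 7/16 = 717.9375
χ² = Σ (O − E)² / E
  cyanogenic: (972 − 923.0625)² / 923.0625 = 2.5945
  acyanogenic: (669 − 717.9375)² / 717.9375 = 3.3358
χ² = 2.5945 + 3.3358 = 5.9303 ≈ 5.930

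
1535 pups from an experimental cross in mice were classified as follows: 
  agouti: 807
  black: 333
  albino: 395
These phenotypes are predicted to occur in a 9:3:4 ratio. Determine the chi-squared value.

11.113

Under the 9:3:4 hypothesis (Σ ratio = 16, N = 1535):
  agouti: 1535 × 9/16 = 863.4375
  black: 1535 × 3/16 = 287.8125
  albino: 1535 × 4/16 = 383.75
χ² = Σ (O − E)² / E
  agouti: (807 − 863.4375)² / 863.4375 = 3.6890
  black: (333 − 287.8125)² / 287.8125 = 7.0946
  albino: (395 − 383.75)² / 383.75 = 0.3298
χ² = 3.6890 + 7.0946 + 0.3298 = 11.1134 ≈ 11.113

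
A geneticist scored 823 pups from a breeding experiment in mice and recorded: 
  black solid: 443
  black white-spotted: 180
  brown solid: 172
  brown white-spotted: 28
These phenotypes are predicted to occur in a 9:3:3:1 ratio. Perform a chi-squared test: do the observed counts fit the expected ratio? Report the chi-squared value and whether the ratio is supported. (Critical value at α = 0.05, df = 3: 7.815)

Under the 9:3:3:1 hypothesis (Σ ratio = 16, N = 823):
  black solid: 823 × 9/16 = 462.9375
  black white-spotted: 823 × 3/16 = 154.3125
  brown solid: 823 × 3/16 = 154.3125
  brown white-spotted: 823 × 1/16 = 51.4375
χ² = Σ (O − E)² / E
  black solid: (443 − 462.9375)² / 462.9375 = 0.8587
  black white-spotted: (180 − 154.3125)² / 154.3125 = 4.2760
  brown solid: (172 − 154.3125)² / 154.3125 = 2.0274
  brown white-spotted: (28 − 51.4375)² / 51.4375 = 10.6793
χ² = 0.8587 + 4.2760 + 2.0274 + 10.6793 = 17.8414 ≈ 17.841
Degrees of freedom = 4 − 1 = 3; critical value at α = 0.05 is 7.815.
Since 17.841 > 7.815, we reject the null hypothesis — the data do not fit the 9:3:3:1 ratio.

17.841; not consistent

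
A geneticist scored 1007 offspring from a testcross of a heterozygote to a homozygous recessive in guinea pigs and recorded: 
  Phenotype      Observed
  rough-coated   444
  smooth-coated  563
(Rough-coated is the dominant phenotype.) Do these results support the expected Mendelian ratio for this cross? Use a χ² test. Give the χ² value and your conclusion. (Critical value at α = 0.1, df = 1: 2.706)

A testcross of a heterozygote (Aa × aa) gives a 1:1 phenotypic ratio.
The 1:1 ratio has 2 parts, so with N = 1007 the expected counts are:
  rough-coated: 1007 × 1/2 = 503.5
  smooth-coated: 1007 × 1/2 = 503.5
χ² = Σ (O − E)² / E
  rough-coated: (444 − 503.5)² / 503.5 = 7.0313
  smooth-coated: (563 − 503.5)² / 503.5 = 7.0313
χ² = 7.0313 + 7.0313 = 14.0626 ≈ 14.063
Degrees of freedom = 2 − 1 = 1; critical value at α = 0.1 is 2.706.
Since 14.063 > 2.706, we reject the null hypothesis — the data do not fit the 1:1 ratio.

14.063; not consistent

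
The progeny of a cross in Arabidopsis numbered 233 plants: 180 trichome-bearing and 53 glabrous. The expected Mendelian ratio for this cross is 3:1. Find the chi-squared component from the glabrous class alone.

Expected counts for N = 233 under a 3:1 ratio (total parts = 4):
  trichome-bearing: 233 × 3/4 = 174.75
  glabrous: 233 × 1/4 = 58.25
Contribution of glabrous: (53 − 58.25)² / 58.25 = 0.4732

0.473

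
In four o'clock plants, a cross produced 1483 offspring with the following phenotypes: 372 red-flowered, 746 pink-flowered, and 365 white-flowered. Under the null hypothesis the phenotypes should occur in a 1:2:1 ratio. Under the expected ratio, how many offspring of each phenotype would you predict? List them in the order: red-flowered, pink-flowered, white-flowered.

370.75, 741.5, 370.75

Total ratio parts = 4. Expected numbers out of 1483:
  red-flowered: 1483 × 1/4 = 370.75
  pink-flowered: 1483 × 2/4 = 741.5
  white-flowered: 1483 × 1/4 = 370.75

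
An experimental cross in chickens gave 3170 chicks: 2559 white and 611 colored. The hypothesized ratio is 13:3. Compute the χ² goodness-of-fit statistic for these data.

0.572

The 13:3 ratio has 16 parts, so with N = 3170 the expected counts are:
  white: 3170 × 13/16 = 2575.625
  colored: 3170 × 3/16 = 594.375
χ² = Σ (O − E)² / E
  white: (2559 − 2575.625)² / 2575.625 = 0.1073
  colored: (611 − 594.375)² / 594.375 = 0.4650
χ² = 0.1073 + 0.4650 = 0.5723 ≈ 0.572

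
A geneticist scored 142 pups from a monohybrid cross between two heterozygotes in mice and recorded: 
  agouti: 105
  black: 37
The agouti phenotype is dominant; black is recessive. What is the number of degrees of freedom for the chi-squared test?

For a monohybrid cross between heterozygotes with complete dominance, the expected phenotypic ratio is 3:1.
A goodness-of-fit test with 2 phenotype classes has df = 2 − 1 = 1.

1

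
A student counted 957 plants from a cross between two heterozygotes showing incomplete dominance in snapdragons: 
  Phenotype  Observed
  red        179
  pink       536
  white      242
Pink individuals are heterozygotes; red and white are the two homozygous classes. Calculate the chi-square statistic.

With incomplete dominance, a heterozygote × heterozygote cross gives a 1:2:1 phenotypic ratio.
Under the 1:2:1 hypothesis (Σ ratio = 4, N = 957):
  red: 957 × 1/4 = 239.25
  pink: 957 × 2/4 = 478.5
  white: 957 × 1/4 = 239.25
χ² = Σ (O − E)² / E
  red: (179 − 239.25)² / 239.25 = 15.1727
  pink: (536 − 478.5)² / 478.5 = 6.9096
  white: (242 − 239.25)² / 239.25 = 0.0316
χ² = 15.1727 + 6.9096 + 0.0316 = 22.1139 ≈ 22.114

22.114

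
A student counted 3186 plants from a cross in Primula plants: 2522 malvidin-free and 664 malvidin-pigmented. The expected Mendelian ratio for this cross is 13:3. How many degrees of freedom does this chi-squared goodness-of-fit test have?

A goodness-of-fit test with 2 phenotype classes has df = 2 − 1 = 1.

1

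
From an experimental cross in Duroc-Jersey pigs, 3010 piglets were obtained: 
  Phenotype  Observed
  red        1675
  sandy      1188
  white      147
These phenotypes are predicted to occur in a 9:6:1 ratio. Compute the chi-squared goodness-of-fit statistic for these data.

The 9:6:1 ratio has 16 parts, so with N = 3010 the expected counts are:
  red: 3010 × 9/16 = 1693.125
  sandy: 3010 × 6/16 = 1128.75
  white: 3010 × 1/16 = 188.125
χ² = Σ (O − E)² / E
  red: (1675 − 1693.125)² / 1693.125 = 0.1940
  sandy: (1188 − 1128.75)² / 1128.75 = 3.1101
  white: (147 − 188.125)² / 188.125 = 8.9901
χ² = 0.1940 + 3.1101 + 8.9901 = 12.2942 ≈ 12.294

12.294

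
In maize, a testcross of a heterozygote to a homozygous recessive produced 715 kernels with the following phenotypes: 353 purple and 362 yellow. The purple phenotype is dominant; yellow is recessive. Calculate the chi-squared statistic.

0.113

A testcross of a heterozygote (Aa × aa) gives a 1:1 phenotypic ratio.
Expected counts for N = 715 under a 1:1 ratio (total parts = 2):
  purple: 715 × 1/2 = 357.5
  yellow: 715 × 1/2 = 357.5
χ² = Σ (O − E)² / E
  purple: (353 − 357.5)² / 357.5 = 0.0566
  yellow: (362 − 357.5)² / 357.5 = 0.0566
χ² = 0.0566 + 0.0566 = 0.1132 ≈ 0.113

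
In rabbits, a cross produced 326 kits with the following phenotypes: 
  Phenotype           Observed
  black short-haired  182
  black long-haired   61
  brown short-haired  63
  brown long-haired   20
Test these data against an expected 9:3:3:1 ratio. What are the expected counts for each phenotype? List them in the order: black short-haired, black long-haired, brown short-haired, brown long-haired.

The 9:3:3:1 ratio has 16 parts, so with N = 326 the expected counts are:
  black short-haired: 326 × 9/16 = 183.375
  black long-haired: 326 × 3/16 = 61.125
  brown short-haired: 326 × 3/16 = 61.125
  brown long-haired: 326 × 1/16 = 20.375

183.375, 61.125, 61.125, 20.375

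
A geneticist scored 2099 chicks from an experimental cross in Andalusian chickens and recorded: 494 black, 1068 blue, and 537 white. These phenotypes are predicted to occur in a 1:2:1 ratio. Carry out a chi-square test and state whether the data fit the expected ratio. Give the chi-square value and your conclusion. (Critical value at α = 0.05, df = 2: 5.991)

2.414; consistent

Under the 1:2:1 hypothesis (Σ ratio = 4, N = 2099):
  black: 2099 × 1/4 = 524.75
  blue: 2099 × 2/4 = 1049.5
  white: 2099 × 1/4 = 524.75
χ² = Σ (O − E)² / E
  black: (494 − 524.75)² / 524.75 = 1.8019
  blue: (1068 − 1049.5)² / 1049.5 = 0.3261
  white: (537 − 524.75)² / 524.75 = 0.2860
χ² = 1.8019 + 0.3261 + 0.2860 = 2.414
Degrees of freedom = 3 − 1 = 2; critical value at α = 0.05 is 5.991.
Since 2.414 < 5.991, we fail to reject the null hypothesis — the data are consistent with the 1:2:1 ratio.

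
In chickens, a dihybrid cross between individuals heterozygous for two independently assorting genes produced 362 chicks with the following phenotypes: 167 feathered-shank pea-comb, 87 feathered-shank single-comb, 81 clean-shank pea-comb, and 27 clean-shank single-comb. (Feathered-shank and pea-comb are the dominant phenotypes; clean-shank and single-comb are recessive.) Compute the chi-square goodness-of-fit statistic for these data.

A dihybrid F₂ with independent assortment and complete dominance at both loci gives a 9:3:3:1 phenotypic ratio.
Under the 9:3:3:1 hypothesis (Σ ratio = 16, N = 362):
  feathered-shank pea-comb: 362 × 9/16 = 203.625
  feathered-shank single-comb: 362 × 3/16 = 67.875
  clean-shank pea-comb: 362 × 3/16 = 67.875
  clean-shank single-comb: 362 × 1/16 = 22.625
χ² = Σ (O − E)² / E
  feathered-shank pea-comb: (167 − 203.625)² / 203.625 = 6.5876
  feathered-shank single-comb: (87 − 67.875)² / 67.875 = 5.3888
  clean-shank pea-comb: (81 − 67.875)² / 67.875 = 2.5380
  clean-shank single-comb: (27 − 22.625)² / 22.625 = 0.8460
χ² = 6.5876 + 5.3888 + 2.5380 + 0.8460 = 15.3604 ≈ 15.360

15.360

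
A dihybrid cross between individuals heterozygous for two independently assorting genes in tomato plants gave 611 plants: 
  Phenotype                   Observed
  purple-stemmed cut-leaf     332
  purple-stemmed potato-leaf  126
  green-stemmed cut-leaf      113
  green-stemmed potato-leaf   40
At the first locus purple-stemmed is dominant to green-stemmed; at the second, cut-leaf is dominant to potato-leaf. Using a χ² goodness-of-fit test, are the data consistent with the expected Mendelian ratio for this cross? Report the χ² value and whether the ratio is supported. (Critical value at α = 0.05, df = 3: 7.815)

A dihybrid F₂ with independent assortment and complete dominance at both loci gives a 9:3:3:1 phenotypic ratio.
Expected counts for N = 611 under a 9:3:3:1 ratio (total parts = 16):
  purple-stemmed cut-leaf: 611 × 9/16 = 343.6875
  purple-stemmed potato-leaf: 611 × 3/16 = 114.5625
  green-stemmed cut-leaf: 611 × 3/16 = 114.5625
  green-stemmed potato-leaf: 611 × 1/16 = 38.1875
χ² = Σ (O − E)² / E
  purple-stemmed cut-leaf: (332 − 343.6875)² / 343.6875 = 0.3974
  purple-stemmed potato-leaf: (126 − 114.5625)² / 114.5625 = 1.1419
  green-stemmed cut-leaf: (113 − 114.5625)² / 114.5625 = 0.0213
  green-stemmed potato-leaf: (40 − 38.1875)² / 38.1875 = 0.0860
χ² = 0.3974 + 1.1419 + 0.0213 + 0.0860 = 1.6466 ≈ 1.647
Degrees of freedom = 4 − 1 = 3; critical value at α = 0.05 is 7.815.
Since 1.647 < 7.815, we fail to reject the null hypothesis — the data are consistent with the 9:3:3:1 ratio.

1.647; consistent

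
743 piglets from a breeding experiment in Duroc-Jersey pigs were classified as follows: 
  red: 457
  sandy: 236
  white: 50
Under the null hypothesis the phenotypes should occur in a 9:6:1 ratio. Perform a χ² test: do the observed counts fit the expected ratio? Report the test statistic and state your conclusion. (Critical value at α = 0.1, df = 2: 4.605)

10.445; not consistent

Total ratio parts = 16. Expected numbers out of 743:
  red: 743 × 9/16 = 417.9375
  sandy: 743 × 6/16 = 278.625
  white: 743 × 1/16 = 46.4375
χ² = Σ (O − E)² / E
  red: (457 − 417.9375)² / 417.9375 = 3.6510
  sandy: (236 − 278.625)² / 278.625 = 6.5209
  white: (50 − 46.4375)² / 46.4375 = 0.2733
χ² = 3.6510 + 6.5209 + 0.2733 = 10.4452 ≈ 10.445
Degrees of freedom = 3 − 1 = 2; critical value at α = 0.1 is 4.605.
Since 10.445 > 4.605, we reject the null hypothesis — the data do not fit the 9:6:1 ratio.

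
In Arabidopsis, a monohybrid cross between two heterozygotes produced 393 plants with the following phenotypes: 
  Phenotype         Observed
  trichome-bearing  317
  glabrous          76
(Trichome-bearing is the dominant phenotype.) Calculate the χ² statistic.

For a monohybrid cross between heterozygotes with complete dominance, the expected phenotypic ratio is 3:1.
Expected counts for N = 393 under a 3:1 ratio (total parts = 4):
  trichome-bearing: 393 × 3/4 = 294.75
  glabrous: 393 × 1/4 = 98.25
χ² = Σ (O − E)² / E
  trichome-bearing: (317 − 294.75)² / 294.75 = 1.6796
  glabrous: (76 − 98.25)² / 98.25 = 5.0388
χ² = 1.6796 + 5.0388 = 6.7184 ≈ 6.718

6.718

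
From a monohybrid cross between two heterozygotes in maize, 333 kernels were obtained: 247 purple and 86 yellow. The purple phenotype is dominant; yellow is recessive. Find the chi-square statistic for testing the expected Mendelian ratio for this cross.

0.121

For a monohybrid cross between heterozygotes with complete dominance, the expected phenotypic ratio is 3:1.
Expected counts for N = 333 under a 3:1 ratio (total parts = 4):
  purple: 333 × 3/4 = 249.75
  yellow: 333 × 1/4 = 83.25
χ² = Σ (O − E)² / E
  purple: (247 − 249.75)² / 249.75 = 0.0303
  yellow: (86 − 83.25)² / 83.25 = 0.0908
χ² = 0.0303 + 0.0908 = 0.1211 ≈ 0.121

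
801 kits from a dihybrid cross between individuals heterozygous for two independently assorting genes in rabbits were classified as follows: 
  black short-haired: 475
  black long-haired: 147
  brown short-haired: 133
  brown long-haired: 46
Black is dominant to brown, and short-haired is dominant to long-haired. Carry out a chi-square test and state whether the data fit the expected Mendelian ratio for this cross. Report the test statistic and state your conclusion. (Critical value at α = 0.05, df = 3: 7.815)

A dihybrid F₂ with independent assortment and complete dominance at both loci gives a 9:3:3:1 phenotypic ratio.
The 9:3:3:1 ratio has 16 parts, so with N = 801 the expected counts are:
  black short-haired: 801 × 9/16 = 450.5625
  black long-haired: 801 × 3/16 = 150.1875
  brown short-haired: 801 × 3/16 = 150.1875
  brown long-haired: 801 × 1/16 = 50.0625
χ² = Σ (O − E)² / E
  black short-haired: (475 − 450.5625)² / 450.5625 = 1.3254
  black long-haired: (147 − 150.1875)² / 150.1875 = 0.0676
  brown short-haired: (133 − 150.1875)² / 150.1875 = 1.9669
  brown long-haired: (46 − 50.0625)² / 50.0625 = 0.3297
χ² = 1.3254 + 0.0676 + 1.9669 + 0.3297 = 3.6896 ≈ 3.690
Degrees of freedom = 4 − 1 = 3; critical value at α = 0.05 is 7.815.
Since 3.690 < 7.815, we fail to reject the null hypothesis — the data are consistent with the 9:3:3:1 ratio.

3.690; consistent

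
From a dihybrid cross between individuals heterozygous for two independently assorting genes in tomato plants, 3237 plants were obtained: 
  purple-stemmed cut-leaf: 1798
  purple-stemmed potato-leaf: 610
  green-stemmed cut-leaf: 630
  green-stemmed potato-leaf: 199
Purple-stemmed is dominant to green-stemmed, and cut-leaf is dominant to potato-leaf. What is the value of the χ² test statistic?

1.232

A dihybrid F₂ with independent assortment and complete dominance at both loci gives a 9:3:3:1 phenotypic ratio.
Under the 9:3:3:1 hypothesis (Σ ratio = 16, N = 3237):
  purple-stemmed cut-leaf: 3237 × 9/16 = 1820.8125
  purple-stemmed potato-leaf: 3237 × 3/16 = 606.9375
  green-stemmed cut-leaf: 3237 × 3/16 = 606.9375
  green-stemmed potato-leaf: 3237 × 1/16 = 202.3125
χ² = Σ (O − E)² / E
  purple-stemmed cut-leaf: (1798 − 1820.8125)² / 1820.8125 = 0.2858
  purple-stemmed potato-leaf: (610 − 606.9375)² / 606.9375 = 0.0155
  green-stemmed cut-leaf: (630 − 606.9375)² / 606.9375 = 0.8763
  green-stemmed potato-leaf: (199 − 202.3125)² / 202.3125 = 0.0542
χ² = 0.2858 + 0.0155 + 0.8763 + 0.0542 = 1.2318 ≈ 1.232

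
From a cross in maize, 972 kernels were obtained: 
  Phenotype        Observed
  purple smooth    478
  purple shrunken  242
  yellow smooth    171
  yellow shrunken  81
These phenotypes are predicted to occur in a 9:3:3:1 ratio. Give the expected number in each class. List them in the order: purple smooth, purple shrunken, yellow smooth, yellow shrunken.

546.75, 182.25, 182.25, 60.75

Under the 9:3:3:1 hypothesis (Σ ratio = 16, N = 972):
  purple smooth: 972 × 9/16 = 546.75
  purple shrunken: 972 × 3/16 = 182.25
  yellow smooth: 972 × 3/16 = 182.25
  yellow shrunken: 972 × 1/16 = 60.75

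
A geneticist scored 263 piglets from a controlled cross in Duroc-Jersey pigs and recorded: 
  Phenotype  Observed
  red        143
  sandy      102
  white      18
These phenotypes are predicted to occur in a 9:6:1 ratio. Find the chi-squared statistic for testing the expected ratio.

Total ratio parts = 16. Expected numbers out of 263:
  red: 263 × 9/16 = 147.9375
  sandy: 263 × 6/16 = 98.625
  white: 263 × 1/16 = 16.4375
χ² = Σ (O − E)² / E
  red: (143 − 147.9375)² / 147.9375 = 0.1648
  sandy: (102 − 98.625)² / 98.625 = 0.1155
  white: (18 − 16.4375)² / 16.4375 = 0.1485
χ² = 0.1648 + 0.1155 + 0.1485 = 0.4288 ≈ 0.429

0.429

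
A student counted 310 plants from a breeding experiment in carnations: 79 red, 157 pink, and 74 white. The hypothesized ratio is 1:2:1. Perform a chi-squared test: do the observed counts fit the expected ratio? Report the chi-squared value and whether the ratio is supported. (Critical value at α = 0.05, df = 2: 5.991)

Total ratio parts = 4. Expected numbers out of 310:
  red: 310 × 1/4 = 77.5
  pink: 310 × 2/4 = 155
  white: 310 × 1/4 = 77.5
χ² = Σ (O − E)² / E
  red: (79 − 77.5)² / 77.5 = 0.0290
  pink: (157 − 155)² / 155 = 0.0258
  white: (74 − 77.5)² / 77.5 = 0.1581
χ² = 0.0290 + 0.0258 + 0.1581 = 0.2129 ≈ 0.213
Degrees of freedom = 3 − 1 = 2; critical value at α = 0.05 is 5.991.
Since 0.213 < 5.991, we fail to reject the null hypothesis — the data are consistent with the 1:2:1 ratio.

0.213; consistent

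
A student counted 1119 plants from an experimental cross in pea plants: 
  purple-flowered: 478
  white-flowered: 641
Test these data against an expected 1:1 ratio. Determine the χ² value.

Under the 1:1 hypothesis (Σ ratio = 2, N = 1119):
  purple-flowered: 1119 × 1/2 = 559.5
  white-flowered: 1119 × 1/2 = 559.5
χ² = Σ (O − E)² / E
  purple-flowered: (478 − 559.5)² / 559.5 = 11.8718
  white-flowered: (641 − 559.5)² / 559.5 = 11.8718
χ² = 11.8718 + 11.8718 = 23.7436 ≈ 23.744

23.744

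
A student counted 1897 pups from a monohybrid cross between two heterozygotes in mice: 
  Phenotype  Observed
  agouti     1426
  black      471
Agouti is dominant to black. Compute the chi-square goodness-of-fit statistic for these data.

0.030

For a monohybrid cross between heterozygotes with complete dominance, the expected phenotypic ratio is 3:1.
The 3:1 ratio has 4 parts, so with N = 1897 the expected counts are:
  agouti: 1897 × 3/4 = 1422.75
  black: 1897 × 1/4 = 474.25
χ² = Σ (O − E)² / E
  agouti: (1426 − 1422.75)² / 1422.75 = 0.0074
  black: (471 − 474.25)² / 474.25 = 0.0223
χ² = 0.0074 + 0.0223 = 0.0297 ≈ 0.030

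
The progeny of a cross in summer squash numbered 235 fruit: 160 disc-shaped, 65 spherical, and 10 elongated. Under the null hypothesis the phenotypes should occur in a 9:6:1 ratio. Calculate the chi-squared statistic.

13.416

Total ratio parts = 16. Expected numbers out of 235:
  disc-shaped: 235 × 9/16 = 132.1875
  spherical: 235 × 6/16 = 88.125
  elongated: 235 × 1/16 = 14.6875
χ² = Σ (O − E)² / E
  disc-shaped: (160 − 132.1875)² / 132.1875 = 5.8518
  spherical: (65 − 88.125)² / 88.125 = 6.0683
  elongated: (10 − 14.6875)² / 14.6875 = 1.4960
χ² = 5.8518 + 6.0683 + 1.4960 = 13.4161 ≈ 13.416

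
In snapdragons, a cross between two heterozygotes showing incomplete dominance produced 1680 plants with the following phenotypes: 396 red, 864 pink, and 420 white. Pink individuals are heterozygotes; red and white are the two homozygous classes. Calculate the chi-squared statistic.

With incomplete dominance, a heterozygote × heterozygote cross gives a 1:2:1 phenotypic ratio.
Expected counts for N = 1680 under a 1:2:1 ratio (total parts = 4):
  red: 1680 × 1/4 = 420
  pink: 1680 × 2/4 = 840
  white: 1680 × 1/4 = 420
χ² = Σ (O − E)² / E
  red: (396 − 420)² / 420 = 1.3714
  pink: (864 − 840)² / 840 = 0.6857
  white: (420 − 420)² / 420 = 0.0000
χ² = 1.3714 + 0.6857 + 0.0000 = 2.0571 ≈ 2.057

2.057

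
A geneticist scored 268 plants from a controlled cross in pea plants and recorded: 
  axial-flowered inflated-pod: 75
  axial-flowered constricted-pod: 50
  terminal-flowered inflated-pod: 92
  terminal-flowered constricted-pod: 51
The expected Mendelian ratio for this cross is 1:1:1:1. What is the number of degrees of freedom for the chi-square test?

3

A goodness-of-fit test with 4 phenotype classes has df = 4 − 1 = 3.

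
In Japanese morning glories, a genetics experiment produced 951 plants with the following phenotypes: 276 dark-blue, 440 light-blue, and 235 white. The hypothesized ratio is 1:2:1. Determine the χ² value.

Expected counts for N = 951 under a 1:2:1 ratio (total parts = 4):
  dark-blue: 951 × 1/4 = 237.75
  light-blue: 951 × 2/4 = 475.5
  white: 951 × 1/4 = 237.75
χ² = Σ (O − E)² / E
  dark-blue: (276 − 237.75)² / 237.75 = 6.1538
  light-blue: (440 − 475.5)² / 475.5 = 2.6504
  white: (235 − 237.75)² / 237.75 = 0.0318
χ² = 6.1538 + 2.6504 + 0.0318 = 8.836

8.836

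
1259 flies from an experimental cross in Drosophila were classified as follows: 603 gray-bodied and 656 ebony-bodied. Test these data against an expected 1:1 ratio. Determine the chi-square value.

Under the 1:1 hypothesis (Σ ratio = 2, N = 1259):
  gray-bodied: 1259 × 1/2 = 629.5
  ebony-bodied: 1259 × 1/2 = 629.5
χ² = Σ (O − E)² / E
  gray-bodied: (603 − 629.5)² / 629.5 = 1.1156
  ebony-bodied: (656 − 629.5)² / 629.5 = 1.1156
χ² = 1.1156 + 1.1156 = 2.2312 ≈ 2.231

2.231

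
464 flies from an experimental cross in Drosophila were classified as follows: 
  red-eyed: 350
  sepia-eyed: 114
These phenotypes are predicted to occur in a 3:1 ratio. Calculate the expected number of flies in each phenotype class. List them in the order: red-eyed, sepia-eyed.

348, 116

Expected counts for N = 464 under a 3:1 ratio (total parts = 4):
  red-eyed: 464 × 3/4 = 348
  sepia-eyed: 464 × 1/4 = 116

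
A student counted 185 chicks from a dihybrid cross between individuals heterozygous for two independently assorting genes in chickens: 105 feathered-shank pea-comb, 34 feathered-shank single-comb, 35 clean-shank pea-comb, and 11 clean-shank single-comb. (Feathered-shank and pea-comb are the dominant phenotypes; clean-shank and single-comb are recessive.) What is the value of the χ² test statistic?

A dihybrid F₂ with independent assortment and complete dominance at both loci gives a 9:3:3:1 phenotypic ratio.
Expected counts for N = 185 under a 9:3:3:1 ratio (total parts = 16):
  feathered-shank pea-comb: 185 × 9/16 = 104.0625
  feathered-shank single-comb: 185 × 3/16 = 34.6875
  clean-shank pea-comb: 185 × 3/16 = 34.6875
  clean-shank single-comb: 185 × 1/16 = 11.5625
χ² = Σ (O − E)² / E
  feathered-shank pea-comb: (105 − 104.0625)² / 104.0625 = 0.0084
  feathered-shank single-comb: (34 − 34.6875)² / 34.6875 = 0.0136
  clean-shank pea-comb: (35 − 34.6875)² / 34.6875 = 0.0028
  clean-shank single-comb: (11 − 11.5625)² / 11.5625 = 0.0274
χ² = 0.0084 + 0.0136 + 0.0028 + 0.0274 = 0.0522 ≈ 0.052

0.052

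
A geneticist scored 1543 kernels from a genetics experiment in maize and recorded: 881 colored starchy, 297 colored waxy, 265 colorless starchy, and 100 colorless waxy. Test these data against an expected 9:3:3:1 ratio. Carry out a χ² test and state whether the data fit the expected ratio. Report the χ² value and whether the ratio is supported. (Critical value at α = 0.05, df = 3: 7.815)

2.576; consistent

Expected counts for N = 1543 under a 9:3:3:1 ratio (total parts = 16):
  colored starchy: 1543 × 9/16 = 867.9375
  colored waxy: 1543 × 3/16 = 289.3125
  colorless starchy: 1543 × 3/16 = 289.3125
  colorless waxy: 1543 × 1/16 = 96.4375
χ² = Σ (O − E)² / E
  colored starchy: (881 − 867.9375)² / 867.9375 = 0.1966
  colored waxy: (297 − 289.3125)² / 289.3125 = 0.2043
  colorless starchy: (265 − 289.3125)² / 289.3125 = 2.0431
  colorless waxy: (100 − 96.4375)² / 96.4375 = 0.1316
χ² = 0.1966 + 0.2043 + 2.0431 + 0.1316 = 2.5756 ≈ 2.576
Degrees of freedom = 4 − 1 = 3; critical value at α = 0.05 is 7.815.
Since 2.576 < 7.815, we fail to reject the null hypothesis — the data are consistent with the 9:3:3:1 ratio.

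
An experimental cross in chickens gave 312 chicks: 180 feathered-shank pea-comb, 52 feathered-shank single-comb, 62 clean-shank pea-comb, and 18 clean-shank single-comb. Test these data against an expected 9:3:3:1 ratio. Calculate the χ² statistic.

1.162

The 9:3:3:1 ratio has 16 parts, so with N = 312 the expected counts are:
  feathered-shank pea-comb: 312 × 9/16 = 175.5
  feathered-shank single-comb: 312 × 3/16 = 58.5
  clean-shank pea-comb: 312 × 3/16 = 58.5
  clean-shank single-comb: 312 × 1/16 = 19.5
χ² = Σ (O − E)² / E
  feathered-shank pea-comb: (180 − 175.5)² / 175.5 = 0.1154
  feathered-shank single-comb: (52 − 58.5)² / 58.5 = 0.7222
  clean-shank pea-comb: (62 − 58.5)² / 58.5 = 0.2094
  clean-shank single-comb: (18 − 19.5)² / 19.5 = 0.1154
χ² = 0.1154 + 0.7222 + 0.2094 + 0.1154 = 1.1624 ≈ 1.162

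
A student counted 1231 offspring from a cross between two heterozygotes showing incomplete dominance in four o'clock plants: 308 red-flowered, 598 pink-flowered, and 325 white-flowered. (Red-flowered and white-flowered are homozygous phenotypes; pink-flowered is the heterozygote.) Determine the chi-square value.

With incomplete dominance, a heterozygote × heterozygote cross gives a 1:2:1 phenotypic ratio.
The 1:2:1 ratio has 4 parts, so with N = 1231 the expected counts are:
  red-flowered: 1231 × 1/4 = 307.75
  pink-flowered: 1231 × 2/4 = 615.5
  white-flowered: 1231 × 1/4 = 307.75
χ² = Σ (O − E)² / E
  red-flowered: (308 − 307.75)² / 307.75 = 0.0002
  pink-flowered: (598 − 615.5)² / 615.5 = 0.4976
  white-flowered: (325 − 307.75)² / 307.75 = 0.9669
χ² = 0.0002 + 0.4976 + 0.9669 = 1.4647 ≈ 1.465

1.465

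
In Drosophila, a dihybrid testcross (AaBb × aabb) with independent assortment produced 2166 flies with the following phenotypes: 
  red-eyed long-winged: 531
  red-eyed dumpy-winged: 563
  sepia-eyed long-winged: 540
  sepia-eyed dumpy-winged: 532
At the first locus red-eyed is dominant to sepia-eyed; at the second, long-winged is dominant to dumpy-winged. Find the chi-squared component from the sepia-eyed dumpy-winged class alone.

0.167

A dihybrid testcross with independent assortment gives a 1:1:1:1 ratio.
The 1:1:1:1 ratio has 4 parts, so with N = 2166 the expected counts are:
  red-eyed long-winged: 2166 × 1/4 = 541.5
  red-eyed dumpy-winged: 2166 × 1/4 = 541.5
  sepia-eyed long-winged: 2166 × 1/4 = 541.5
  sepia-eyed dumpy-winged: 2166 × 1/4 = 541.5
Contribution of sepia-eyed dumpy-winged: (532 − 541.5)² / 541.5 = 0.1667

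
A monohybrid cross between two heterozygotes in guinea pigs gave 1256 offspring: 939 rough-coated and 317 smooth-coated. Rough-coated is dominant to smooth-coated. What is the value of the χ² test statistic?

For a monohybrid cross between heterozygotes with complete dominance, the expected phenotypic ratio is 3:1.
The 3:1 ratio has 4 parts, so with N = 1256 the expected counts are:
  rough-coated: 1256 × 3/4 = 942
  smooth-coated: 1256 × 1/4 = 314
χ² = Σ (O − E)² / E
  rough-coated: (939 − 942)² / 942 = 0.0096
  smooth-coated: (317 − 314)² / 314 = 0.0287
χ² = 0.0096 + 0.0287 = 0.0383 ≈ 0.038

0.038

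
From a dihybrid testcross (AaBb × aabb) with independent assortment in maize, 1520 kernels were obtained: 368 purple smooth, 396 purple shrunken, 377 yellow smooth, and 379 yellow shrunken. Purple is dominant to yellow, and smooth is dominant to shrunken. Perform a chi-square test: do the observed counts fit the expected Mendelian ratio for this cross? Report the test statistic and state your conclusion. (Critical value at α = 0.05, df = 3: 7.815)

A dihybrid testcross with independent assortment gives a 1:1:1:1 ratio.
The 1:1:1:1 ratio has 4 parts, so with N = 1520 the expected counts are:
  purple smooth: 1520 × 1/4 = 380
  purple shrunken: 1520 × 1/4 = 380
  yellow smooth: 1520 × 1/4 = 380
  yellow shrunken: 1520 × 1/4 = 380
χ² = Σ (O − E)² / E
  purple smooth: (368 − 380)² / 380 = 0.3789
  purple shrunken: (396 − 380)² / 380 = 0.6737
  yellow smooth: (377 − 380)² / 380 = 0.0237
  yellow shrunken: (379 − 380)² / 380 = 0.0026
χ² = 0.3789 + 0.6737 + 0.0237 + 0.0026 = 1.0789 ≈ 1.079
Degrees of freedom = 4 − 1 = 3; critical value at α = 0.05 is 7.815.
Since 1.079 < 7.815, we fail to reject the null hypothesis — the data are consistent with the 1:1:1:1 ratio.

1.079; consistent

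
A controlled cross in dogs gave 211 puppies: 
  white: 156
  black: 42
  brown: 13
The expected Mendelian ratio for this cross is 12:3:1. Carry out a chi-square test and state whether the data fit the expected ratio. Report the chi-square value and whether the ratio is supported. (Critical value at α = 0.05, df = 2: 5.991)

0.185; consistent

The 12:3:1 ratio has 16 parts, so with N = 211 the expected counts are:
  white: 211 × 12/16 = 158.25
  black: 211 × 3/16 = 39.5625
  brown: 211 × 1/16 = 13.1875
χ² = Σ (O − E)² / E
  white: (156 − 158.25)² / 158.25 = 0.0320
  black: (42 − 39.5625)² / 39.5625 = 0.1502
  brown: (13 − 13.1875)² / 13.1875 = 0.0027
χ² = 0.0320 + 0.1502 + 0.0027 = 0.1849 ≈ 0.185
Degrees of freedom = 3 − 1 = 2; critical value at α = 0.05 is 5.991.
Since 0.185 < 5.991, we fail to reject the null hypothesis — the data are consistent with the 12:3:1 ratio.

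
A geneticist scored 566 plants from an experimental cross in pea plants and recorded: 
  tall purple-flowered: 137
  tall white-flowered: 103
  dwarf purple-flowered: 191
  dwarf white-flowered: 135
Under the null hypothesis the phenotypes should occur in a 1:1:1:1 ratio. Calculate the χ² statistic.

28.233

Expected counts for N = 566 under a 1:1:1:1 ratio (total parts = 4):
  tall purple-flowered: 566 × 1/4 = 141.5
  tall white-flowered: 566 × 1/4 = 141.5
  dwarf purple-flowered: 566 × 1/4 = 141.5
  dwarf white-flowered: 566 × 1/4 = 141.5
χ² = Σ (O − E)² / E
  tall purple-flowered: (137 − 141.5)² / 141.5 = 0.1431
  tall white-flowered: (103 − 141.5)² / 141.5 = 10.4753
  dwarf purple-flowered: (191 − 141.5)² / 141.5 = 17.3163
  dwarf white-flowered: (135 − 141.5)² / 141.5 = 0.2986
χ² = 0.1431 + 10.4753 + 17.3163 + 0.2986 = 28.2333 ≈ 28.233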